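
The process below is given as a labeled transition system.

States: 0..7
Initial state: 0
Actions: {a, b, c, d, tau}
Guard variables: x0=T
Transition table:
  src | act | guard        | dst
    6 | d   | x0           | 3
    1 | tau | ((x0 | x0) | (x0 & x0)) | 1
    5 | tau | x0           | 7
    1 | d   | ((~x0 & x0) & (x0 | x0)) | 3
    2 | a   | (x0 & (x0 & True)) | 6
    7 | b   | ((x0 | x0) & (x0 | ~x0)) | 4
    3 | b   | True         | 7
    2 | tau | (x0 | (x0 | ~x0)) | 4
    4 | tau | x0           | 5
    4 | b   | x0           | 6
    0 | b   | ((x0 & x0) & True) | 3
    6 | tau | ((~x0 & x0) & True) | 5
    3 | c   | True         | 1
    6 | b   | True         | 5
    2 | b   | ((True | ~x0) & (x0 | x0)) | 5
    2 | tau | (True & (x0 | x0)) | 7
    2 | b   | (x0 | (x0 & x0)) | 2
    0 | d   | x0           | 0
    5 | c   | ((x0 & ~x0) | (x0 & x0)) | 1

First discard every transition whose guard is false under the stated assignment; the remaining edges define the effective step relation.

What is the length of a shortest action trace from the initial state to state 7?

Answer: 2

Working:
BFS to 7:
  Layer 0: {0}
  Layer 1: {3}
  Layer 2: {1,7}
first hit 7 at d=2 via b·b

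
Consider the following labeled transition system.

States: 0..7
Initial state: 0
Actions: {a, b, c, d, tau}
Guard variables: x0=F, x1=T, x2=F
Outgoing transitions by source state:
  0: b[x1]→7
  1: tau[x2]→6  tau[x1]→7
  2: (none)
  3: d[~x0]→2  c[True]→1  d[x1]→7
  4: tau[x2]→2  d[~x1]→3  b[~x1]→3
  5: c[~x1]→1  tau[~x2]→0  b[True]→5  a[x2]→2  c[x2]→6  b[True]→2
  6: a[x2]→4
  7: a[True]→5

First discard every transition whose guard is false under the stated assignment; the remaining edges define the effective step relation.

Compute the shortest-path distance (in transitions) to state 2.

Answer: 3

Working:
Breadth-first toward 2:
  Layer 0: {0}
  Layer 1: {7}
  Layer 2: {5}
  Layer 3: {2}
2 enters at depth 3; path b·a·b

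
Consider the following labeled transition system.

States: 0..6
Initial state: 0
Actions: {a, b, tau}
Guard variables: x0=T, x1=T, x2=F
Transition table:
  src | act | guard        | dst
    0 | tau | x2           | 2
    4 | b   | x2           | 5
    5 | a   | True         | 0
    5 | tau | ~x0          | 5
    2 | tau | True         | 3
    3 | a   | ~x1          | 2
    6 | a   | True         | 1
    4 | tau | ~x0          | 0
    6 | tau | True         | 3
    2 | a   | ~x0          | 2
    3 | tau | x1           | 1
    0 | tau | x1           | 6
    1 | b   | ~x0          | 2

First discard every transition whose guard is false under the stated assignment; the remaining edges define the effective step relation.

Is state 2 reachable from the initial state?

Answer: UNREACHABLE

Working:
After dropping false guards: 6 live edges.
Layer 0: {0}
Layer 1: {6}  total {0,6}
Layer 2: {1,3}  total {0,1,3,6}
Reach set: {0,1,3,6}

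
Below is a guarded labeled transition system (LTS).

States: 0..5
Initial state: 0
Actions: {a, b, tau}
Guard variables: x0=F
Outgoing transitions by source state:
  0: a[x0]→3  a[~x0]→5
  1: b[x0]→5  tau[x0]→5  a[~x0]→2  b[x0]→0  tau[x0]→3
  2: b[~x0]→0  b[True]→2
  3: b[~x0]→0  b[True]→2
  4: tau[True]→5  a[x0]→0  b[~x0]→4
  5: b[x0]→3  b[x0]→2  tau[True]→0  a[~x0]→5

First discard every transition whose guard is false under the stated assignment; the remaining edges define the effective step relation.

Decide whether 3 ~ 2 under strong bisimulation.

Answer: BISIMILAR

Trace:
Bisimulation quotient by refinement:
  P[0] = {{0,1,2,3,4,5}}
  P[1] = {{0,1},{2,3},{4},{5}}
  P[2] = {{0},{1},{2,3},{4},{5}}
stable after 3 split(s): 5 block(s)
class of 3: {2,3}; class of 2: {2,3}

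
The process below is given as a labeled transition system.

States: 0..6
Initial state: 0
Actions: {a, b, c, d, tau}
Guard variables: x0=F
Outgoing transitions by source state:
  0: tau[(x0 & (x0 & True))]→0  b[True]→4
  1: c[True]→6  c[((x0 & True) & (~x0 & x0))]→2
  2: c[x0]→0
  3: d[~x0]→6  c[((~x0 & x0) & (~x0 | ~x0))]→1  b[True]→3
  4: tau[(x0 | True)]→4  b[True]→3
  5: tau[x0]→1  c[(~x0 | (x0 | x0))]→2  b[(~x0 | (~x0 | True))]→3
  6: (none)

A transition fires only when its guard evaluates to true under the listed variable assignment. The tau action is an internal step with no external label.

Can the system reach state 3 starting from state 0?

Answer: REACHABLE

Analysis:
Guard filter leaves 8 enabled edge(s).
Layer 0: {0}
Layer 1: {4}  cumulative {0,4}
Layer 2: {3}  cumulative {0,3,4}
Layer 3: {6}  cumulative {0,3,4,6}
R = {0,3,4,6}
Path to 3: b·b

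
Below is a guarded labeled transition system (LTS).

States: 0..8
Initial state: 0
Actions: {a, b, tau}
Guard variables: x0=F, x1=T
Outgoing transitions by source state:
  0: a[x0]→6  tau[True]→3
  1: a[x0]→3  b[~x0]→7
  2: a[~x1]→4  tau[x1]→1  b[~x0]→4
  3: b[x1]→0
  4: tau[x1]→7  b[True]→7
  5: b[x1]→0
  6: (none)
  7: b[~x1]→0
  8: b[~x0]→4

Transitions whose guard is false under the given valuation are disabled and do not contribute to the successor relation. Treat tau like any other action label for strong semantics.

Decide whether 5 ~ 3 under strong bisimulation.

Answer: BISIMILAR

Analysis:
Compute ~ classes (split until stable):
  round 0: {{0,1,2,3,4,5,6,7,8}}
  round 1: {{0},{1,3,5,8},{2,4},{6,7}}
  round 2: {{0},{1},{2},{3,5},{4},{6,7},{8}}
7 equivalence class(es) (converged in 3)
5∈{3,5}, 3∈{3,5}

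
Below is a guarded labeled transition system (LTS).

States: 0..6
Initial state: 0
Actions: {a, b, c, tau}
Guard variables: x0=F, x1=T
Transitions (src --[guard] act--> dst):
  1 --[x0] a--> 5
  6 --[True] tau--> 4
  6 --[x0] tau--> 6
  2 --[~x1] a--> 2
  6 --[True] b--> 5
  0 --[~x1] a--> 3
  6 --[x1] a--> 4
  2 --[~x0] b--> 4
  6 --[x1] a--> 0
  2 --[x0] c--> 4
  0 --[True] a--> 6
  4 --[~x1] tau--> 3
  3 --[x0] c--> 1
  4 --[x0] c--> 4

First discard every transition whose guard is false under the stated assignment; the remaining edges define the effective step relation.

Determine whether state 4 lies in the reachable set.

After dropping false guards: 6 live edges.
L0 = {0}
L1 = {6}  cumulative {0,6}
L2 = {4,5}  cumulative {0,4,5,6}
R = {0,4,5,6}
witness 4: a·tau

Answer: REACHABLE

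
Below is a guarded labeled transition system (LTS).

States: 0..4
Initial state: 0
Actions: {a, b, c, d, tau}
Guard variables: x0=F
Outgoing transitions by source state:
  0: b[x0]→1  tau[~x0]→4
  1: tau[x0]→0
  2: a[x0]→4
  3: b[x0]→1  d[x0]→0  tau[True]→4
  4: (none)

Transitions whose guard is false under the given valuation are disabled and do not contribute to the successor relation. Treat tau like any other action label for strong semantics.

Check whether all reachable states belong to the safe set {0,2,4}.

Answer: INVARIANT HOLDS

Analysis:
Safe = {0,2,4}
Reachable = {0,4}
  0: ✓
  4: ✓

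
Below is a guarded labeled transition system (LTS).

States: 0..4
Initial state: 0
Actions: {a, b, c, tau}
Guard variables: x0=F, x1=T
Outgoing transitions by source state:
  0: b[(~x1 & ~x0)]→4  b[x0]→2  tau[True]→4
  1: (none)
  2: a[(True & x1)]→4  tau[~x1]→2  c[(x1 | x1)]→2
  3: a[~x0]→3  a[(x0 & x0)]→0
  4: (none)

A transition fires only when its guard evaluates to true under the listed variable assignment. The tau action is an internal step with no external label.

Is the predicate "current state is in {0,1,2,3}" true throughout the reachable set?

Answer: INVARIANT VIOLATED at state 4

Working:
Allowed set {0,1,2,3}
Reach set: {0,4}
  0: safe
  4: outside
witness against invariant: tau → 4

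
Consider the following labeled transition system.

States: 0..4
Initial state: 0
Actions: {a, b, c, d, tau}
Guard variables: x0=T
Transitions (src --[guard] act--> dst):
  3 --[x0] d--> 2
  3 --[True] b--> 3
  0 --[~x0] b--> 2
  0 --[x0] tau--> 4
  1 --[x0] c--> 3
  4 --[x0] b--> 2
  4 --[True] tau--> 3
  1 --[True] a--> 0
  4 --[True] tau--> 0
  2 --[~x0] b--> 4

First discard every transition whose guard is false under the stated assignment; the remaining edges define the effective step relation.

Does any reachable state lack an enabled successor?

Answer: DEADLOCK at state 2

Trace:
Reachable = {0,2,3,4}
  0: tau→4  [1 out]
  2: ∅  [no exit]
  3: b→3  d→2  [2 out]
  4: b→2  tau→0  tau→3  [3 out]
witness 2: tau·b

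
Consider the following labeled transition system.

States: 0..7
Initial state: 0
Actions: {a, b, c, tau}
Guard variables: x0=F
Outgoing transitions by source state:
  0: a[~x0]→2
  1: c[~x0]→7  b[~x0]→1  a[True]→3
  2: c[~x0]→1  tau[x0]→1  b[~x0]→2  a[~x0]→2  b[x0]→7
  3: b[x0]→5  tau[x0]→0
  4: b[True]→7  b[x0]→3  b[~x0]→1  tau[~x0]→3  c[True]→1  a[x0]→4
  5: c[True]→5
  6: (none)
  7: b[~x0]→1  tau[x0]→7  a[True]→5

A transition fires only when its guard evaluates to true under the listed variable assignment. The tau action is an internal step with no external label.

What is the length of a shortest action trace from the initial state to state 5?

BFS to 5:
  depth 0: {0}
  depth 1: {2}
  depth 2: {1}
  depth 3: {3,7}
  depth 4: {5}
5 enters at depth 4; path a·c·c·a

Answer: 4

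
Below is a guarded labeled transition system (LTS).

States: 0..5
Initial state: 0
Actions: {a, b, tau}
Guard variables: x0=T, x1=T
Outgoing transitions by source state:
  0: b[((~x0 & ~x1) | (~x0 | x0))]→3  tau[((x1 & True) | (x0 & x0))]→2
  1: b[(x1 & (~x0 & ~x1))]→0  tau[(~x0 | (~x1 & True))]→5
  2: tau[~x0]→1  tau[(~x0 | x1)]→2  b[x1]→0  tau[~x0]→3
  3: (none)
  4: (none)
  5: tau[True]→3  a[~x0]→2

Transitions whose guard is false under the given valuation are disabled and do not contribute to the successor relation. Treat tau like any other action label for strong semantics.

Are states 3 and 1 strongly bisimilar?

Answer: BISIMILAR

Analysis:
Bisimulation quotient by refinement:
  P[0] = {{0,1,2,3,4,5}}
  P[1] = {{0,2},{1,3,4},{5}}
  P[2] = {{0},{1,3,4},{2},{5}}
4 equivalence class(es) (converged in 3)
3∈{1,3,4}, 1∈{1,3,4}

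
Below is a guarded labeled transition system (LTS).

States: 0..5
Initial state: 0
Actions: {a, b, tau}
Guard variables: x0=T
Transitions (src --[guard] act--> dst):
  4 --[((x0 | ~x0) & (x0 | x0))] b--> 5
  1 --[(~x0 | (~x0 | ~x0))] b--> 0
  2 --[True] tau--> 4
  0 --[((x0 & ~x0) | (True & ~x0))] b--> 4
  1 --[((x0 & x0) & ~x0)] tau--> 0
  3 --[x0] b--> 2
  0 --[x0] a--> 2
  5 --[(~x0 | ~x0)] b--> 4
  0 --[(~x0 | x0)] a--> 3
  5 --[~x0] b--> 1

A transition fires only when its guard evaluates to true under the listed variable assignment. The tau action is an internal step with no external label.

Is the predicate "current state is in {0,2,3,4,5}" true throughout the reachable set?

Answer: INVARIANT HOLDS

Working:
Inv-set: {0,2,3,4,5}
Reach set: {0,2,3,4,5}
  0: ok
  2: ok
  3: ok
  4: ok
  5: ok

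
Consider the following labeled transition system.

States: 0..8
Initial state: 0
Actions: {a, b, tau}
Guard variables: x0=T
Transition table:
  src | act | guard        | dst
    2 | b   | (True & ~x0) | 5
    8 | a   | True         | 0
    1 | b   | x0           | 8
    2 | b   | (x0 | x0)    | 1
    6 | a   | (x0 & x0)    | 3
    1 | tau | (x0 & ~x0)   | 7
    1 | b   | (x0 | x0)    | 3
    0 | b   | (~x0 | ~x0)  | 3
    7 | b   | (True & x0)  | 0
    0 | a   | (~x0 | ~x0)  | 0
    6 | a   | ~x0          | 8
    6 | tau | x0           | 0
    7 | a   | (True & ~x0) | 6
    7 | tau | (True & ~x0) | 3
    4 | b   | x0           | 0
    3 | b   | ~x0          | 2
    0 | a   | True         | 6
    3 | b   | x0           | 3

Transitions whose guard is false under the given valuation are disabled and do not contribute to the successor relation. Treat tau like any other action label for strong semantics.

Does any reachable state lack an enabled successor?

Answer: DEADLOCK-FREE

Trace:
R = {0,3,6}
  0: a→6  [deg 1]
  3: b→3  [deg 1]
  6: a→3  tau→0  [deg 2]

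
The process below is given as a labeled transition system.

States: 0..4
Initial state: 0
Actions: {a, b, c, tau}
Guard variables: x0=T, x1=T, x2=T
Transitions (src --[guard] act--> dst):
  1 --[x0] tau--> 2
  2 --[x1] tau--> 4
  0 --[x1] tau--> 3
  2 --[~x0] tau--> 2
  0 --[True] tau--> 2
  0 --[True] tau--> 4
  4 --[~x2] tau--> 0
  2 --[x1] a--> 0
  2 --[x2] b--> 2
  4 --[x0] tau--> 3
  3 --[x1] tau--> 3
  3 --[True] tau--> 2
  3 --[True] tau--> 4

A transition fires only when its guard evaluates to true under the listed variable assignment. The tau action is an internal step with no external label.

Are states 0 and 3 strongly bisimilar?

Answer: BISIMILAR

Trace:
Bisimulation quotient by refinement:
  π0 = {{0,1,2,3,4}}
  π1 = {{0,1,3,4},{2}}
  π2 = {{0,3},{1},{2},{4}}
stable after 3 split(s): 4 block(s)
0∈{0,3}, 3∈{0,3}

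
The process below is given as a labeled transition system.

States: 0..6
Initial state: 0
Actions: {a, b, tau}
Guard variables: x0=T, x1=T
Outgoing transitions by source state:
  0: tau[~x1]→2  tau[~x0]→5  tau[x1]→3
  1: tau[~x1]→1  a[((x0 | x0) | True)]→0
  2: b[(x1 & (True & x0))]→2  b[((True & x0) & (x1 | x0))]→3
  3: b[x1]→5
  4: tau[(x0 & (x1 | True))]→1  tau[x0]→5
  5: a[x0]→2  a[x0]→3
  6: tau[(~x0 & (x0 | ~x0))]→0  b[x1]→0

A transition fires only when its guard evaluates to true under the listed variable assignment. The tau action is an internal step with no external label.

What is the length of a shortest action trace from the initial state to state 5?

BFS to 5:
  L0 = {0}
  L1 = {3}
  L2 = {5}
depth(5)=2, e.g. tau·b

Answer: 2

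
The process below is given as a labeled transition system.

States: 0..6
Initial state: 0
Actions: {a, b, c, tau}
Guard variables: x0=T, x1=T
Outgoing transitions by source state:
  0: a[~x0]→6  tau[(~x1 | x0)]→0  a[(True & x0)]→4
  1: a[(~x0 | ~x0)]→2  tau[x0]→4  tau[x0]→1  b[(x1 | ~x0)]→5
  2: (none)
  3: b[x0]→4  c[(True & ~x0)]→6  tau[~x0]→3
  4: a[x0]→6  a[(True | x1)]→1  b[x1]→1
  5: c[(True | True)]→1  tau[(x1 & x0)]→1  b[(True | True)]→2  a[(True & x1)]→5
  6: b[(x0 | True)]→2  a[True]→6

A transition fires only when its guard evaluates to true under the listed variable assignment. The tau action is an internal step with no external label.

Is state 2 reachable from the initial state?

After dropping false guards: 15 live edges.
L0 = {0}
L1 = {4}  now seen {0,4}
L2 = {1,6}  now seen {0,1,4,6}
L3 = {2,5}  now seen {0,1,2,4,5,6}
Reachable = {0,1,2,4,5,6}
trace reaching 2: a·a·b

Answer: REACHABLE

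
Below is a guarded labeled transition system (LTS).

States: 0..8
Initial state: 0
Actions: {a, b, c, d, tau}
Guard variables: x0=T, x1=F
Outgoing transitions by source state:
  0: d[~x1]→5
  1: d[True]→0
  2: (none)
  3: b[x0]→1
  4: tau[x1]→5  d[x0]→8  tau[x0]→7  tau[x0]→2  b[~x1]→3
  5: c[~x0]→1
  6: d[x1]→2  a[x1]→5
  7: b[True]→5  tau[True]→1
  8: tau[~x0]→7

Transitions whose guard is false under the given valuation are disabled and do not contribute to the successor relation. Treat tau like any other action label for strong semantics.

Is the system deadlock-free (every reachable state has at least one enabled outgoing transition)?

Answer: DEADLOCK at state 5

Analysis:
R = {0,5}
  0: d→5  [1 out]
  5: ∅  [STUCK]
Path to 5: d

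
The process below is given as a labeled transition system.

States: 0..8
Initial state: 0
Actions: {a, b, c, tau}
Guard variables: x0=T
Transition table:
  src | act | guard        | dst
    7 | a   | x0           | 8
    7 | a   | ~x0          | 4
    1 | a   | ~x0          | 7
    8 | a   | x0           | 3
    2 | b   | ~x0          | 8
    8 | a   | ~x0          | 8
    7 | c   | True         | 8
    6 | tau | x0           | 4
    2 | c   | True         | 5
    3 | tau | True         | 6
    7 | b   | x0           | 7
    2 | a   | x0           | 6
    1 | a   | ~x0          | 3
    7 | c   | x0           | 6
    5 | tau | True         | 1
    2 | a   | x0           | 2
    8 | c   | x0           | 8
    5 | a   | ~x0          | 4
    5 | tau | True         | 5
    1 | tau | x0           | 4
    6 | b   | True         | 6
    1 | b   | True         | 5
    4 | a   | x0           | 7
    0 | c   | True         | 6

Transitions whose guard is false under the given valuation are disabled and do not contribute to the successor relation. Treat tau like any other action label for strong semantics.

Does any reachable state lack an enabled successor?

Answer: DEADLOCK-FREE

Analysis:
Reachable = {0,3,4,6,7,8}
  0: c→6  [1 out]
  3: tau→6  [1 out]
  4: a→7  [1 out]
  6: b→6  tau→4  [2 out]
  7: a→8  b→7  c→6  c→8  [4 out]
  8: a→3  c→8  [2 out]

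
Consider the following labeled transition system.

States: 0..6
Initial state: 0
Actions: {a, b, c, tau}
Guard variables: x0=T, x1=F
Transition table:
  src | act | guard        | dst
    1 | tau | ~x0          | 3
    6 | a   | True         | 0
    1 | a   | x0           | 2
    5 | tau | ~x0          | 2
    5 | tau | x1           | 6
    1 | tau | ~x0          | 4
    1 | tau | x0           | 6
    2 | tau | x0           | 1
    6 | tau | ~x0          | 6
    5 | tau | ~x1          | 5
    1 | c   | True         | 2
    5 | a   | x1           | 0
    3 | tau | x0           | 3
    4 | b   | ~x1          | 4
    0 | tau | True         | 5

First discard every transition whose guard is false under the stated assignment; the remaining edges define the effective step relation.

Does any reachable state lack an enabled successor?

Answer: DEADLOCK-FREE

Analysis:
Reach set: {0,5}
  0: tau→5  [1 out]
  5: tau→5  [1 out]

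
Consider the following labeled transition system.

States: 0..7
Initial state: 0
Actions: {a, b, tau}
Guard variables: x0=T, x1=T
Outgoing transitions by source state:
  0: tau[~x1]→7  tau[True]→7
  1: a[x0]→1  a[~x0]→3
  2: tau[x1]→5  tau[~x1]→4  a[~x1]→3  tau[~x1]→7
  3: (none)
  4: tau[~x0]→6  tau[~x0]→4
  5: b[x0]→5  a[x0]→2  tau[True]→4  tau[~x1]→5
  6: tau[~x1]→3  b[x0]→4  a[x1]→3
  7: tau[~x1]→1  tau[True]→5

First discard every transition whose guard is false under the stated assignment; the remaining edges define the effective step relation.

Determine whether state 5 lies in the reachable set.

Answer: REACHABLE

Trace:
9 transition(s) survive guard evaluation.
L0 = {0}
L1 = {7}  cumulative {0,7}
L2 = {5}  cumulative {0,5,7}
L3 = {2,4}  cumulative {0,2,4,5,7}
Reach set: {0,2,4,5,7}
witness 5: tau·tau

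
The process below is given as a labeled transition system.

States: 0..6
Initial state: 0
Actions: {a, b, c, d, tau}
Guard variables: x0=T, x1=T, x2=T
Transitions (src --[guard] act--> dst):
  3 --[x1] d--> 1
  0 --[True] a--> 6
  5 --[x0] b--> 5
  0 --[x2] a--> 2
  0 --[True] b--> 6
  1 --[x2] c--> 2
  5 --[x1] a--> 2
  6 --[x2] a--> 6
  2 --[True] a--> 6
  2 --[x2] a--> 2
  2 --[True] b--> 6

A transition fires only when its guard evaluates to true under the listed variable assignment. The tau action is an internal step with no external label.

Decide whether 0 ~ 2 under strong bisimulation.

Answer: BISIMILAR

Working:
Refine partition for ~:
  P[0] = {{0,1,2,3,4,5,6}}
  P[1] = {{0,2,5},{1},{3},{4},{6}}
  P[2] = {{0,2},{1},{3},{4},{5},{6}}
stable after 3 split(s): 6 block(s)
0∈{0,2}, 2∈{0,2}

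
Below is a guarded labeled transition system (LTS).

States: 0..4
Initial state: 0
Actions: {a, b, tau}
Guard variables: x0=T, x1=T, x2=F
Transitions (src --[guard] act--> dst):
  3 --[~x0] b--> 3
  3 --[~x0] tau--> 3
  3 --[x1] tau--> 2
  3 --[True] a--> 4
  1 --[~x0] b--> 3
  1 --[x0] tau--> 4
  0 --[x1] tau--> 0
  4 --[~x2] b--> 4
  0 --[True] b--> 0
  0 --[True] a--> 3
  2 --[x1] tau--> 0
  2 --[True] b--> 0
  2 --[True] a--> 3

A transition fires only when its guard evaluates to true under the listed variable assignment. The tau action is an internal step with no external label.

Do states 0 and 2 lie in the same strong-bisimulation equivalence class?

Bisimulation quotient by refinement:
  P[0] = {{0,1,2,3,4}}
  P[1] = {{0,2},{1},{3},{4}}
Fixed point at round 2; 4 class(es).
class of 0: {0,2}; class of 2: {0,2}

Answer: BISIMILAR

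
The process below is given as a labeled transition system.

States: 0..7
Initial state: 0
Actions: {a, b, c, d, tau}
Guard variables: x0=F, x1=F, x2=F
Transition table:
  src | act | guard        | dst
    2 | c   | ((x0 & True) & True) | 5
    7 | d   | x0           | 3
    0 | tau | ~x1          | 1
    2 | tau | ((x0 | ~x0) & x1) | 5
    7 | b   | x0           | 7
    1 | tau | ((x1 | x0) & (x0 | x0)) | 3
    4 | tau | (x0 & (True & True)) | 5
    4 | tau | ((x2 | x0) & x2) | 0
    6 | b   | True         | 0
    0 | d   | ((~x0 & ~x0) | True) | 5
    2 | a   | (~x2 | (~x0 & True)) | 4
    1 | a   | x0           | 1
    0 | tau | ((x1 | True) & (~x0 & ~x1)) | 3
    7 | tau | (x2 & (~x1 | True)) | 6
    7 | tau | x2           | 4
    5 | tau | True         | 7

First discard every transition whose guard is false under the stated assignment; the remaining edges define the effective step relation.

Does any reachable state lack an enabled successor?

Answer: DEADLOCK at state 1

Analysis:
Reachable = {0,1,3,5,7}
  0: d→5  tau→1  tau→3  [3 exit(s)]
  1: ∅  [no exit]
  3: ∅  [no exit]
  5: tau→7  [1 exit(s)]
  7: ∅  [no exit]
trace reaching 1: tau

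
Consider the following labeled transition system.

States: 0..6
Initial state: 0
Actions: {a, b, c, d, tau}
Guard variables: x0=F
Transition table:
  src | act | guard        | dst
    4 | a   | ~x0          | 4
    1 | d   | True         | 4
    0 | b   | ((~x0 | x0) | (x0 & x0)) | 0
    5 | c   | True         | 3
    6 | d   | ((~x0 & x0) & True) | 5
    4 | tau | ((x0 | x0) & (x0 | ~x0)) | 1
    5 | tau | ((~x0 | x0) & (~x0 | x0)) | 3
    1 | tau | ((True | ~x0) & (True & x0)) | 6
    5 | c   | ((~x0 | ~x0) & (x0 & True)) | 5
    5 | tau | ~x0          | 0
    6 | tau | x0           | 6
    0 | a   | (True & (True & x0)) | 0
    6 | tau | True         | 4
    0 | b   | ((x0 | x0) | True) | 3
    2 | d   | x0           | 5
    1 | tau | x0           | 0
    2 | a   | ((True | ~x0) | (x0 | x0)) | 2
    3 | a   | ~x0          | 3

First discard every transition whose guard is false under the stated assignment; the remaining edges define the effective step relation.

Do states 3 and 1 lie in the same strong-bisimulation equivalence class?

Answer: NOT BISIMILAR

Working:
Refine partition for ~:
  P[0] = {{0,1,2,3,4,5,6}}
  P[1] = {{0},{1},{2,3,4},{5},{6}}
Fixed point at round 2; 5 class(es).
3∈{2,3,4}, 1∈{1}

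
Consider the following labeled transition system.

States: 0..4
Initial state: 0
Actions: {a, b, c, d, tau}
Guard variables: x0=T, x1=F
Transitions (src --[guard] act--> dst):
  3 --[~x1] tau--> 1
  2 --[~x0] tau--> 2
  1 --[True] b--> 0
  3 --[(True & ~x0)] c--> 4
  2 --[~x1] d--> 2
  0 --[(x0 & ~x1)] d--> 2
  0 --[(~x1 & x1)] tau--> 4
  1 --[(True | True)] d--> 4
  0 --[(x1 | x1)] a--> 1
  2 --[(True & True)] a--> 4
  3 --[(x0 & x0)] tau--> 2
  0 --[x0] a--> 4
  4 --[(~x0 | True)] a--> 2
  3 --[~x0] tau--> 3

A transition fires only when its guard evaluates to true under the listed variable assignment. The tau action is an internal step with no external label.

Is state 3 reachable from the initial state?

After dropping false guards: 9 live edges.
L0 = {0}
L1 = {2,4}  now seen {0,2,4}
R = {0,2,4}

Answer: UNREACHABLE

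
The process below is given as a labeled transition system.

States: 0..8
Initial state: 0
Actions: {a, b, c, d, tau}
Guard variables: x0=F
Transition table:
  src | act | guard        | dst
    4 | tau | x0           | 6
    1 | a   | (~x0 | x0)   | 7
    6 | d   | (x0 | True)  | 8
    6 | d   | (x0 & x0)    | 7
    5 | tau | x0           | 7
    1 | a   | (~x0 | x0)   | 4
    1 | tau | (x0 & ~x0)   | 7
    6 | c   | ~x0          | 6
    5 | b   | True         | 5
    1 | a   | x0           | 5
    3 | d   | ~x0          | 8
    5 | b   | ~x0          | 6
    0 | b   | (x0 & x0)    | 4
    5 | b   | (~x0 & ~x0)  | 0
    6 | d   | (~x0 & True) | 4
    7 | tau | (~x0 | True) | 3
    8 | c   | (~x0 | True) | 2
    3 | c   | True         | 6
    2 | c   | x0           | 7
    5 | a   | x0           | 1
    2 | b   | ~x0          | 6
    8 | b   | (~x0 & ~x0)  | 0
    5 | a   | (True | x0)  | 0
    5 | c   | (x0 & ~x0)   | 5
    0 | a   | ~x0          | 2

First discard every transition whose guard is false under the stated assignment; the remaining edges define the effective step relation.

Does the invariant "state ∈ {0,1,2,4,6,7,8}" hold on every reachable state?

Safe = {0,1,2,4,6,7,8}
Reach set: {0,2,4,6,8}
  0: ✓
  2: ✓
  4: ✓
  6: ✓
  8: ✓

Answer: INVARIANT HOLDS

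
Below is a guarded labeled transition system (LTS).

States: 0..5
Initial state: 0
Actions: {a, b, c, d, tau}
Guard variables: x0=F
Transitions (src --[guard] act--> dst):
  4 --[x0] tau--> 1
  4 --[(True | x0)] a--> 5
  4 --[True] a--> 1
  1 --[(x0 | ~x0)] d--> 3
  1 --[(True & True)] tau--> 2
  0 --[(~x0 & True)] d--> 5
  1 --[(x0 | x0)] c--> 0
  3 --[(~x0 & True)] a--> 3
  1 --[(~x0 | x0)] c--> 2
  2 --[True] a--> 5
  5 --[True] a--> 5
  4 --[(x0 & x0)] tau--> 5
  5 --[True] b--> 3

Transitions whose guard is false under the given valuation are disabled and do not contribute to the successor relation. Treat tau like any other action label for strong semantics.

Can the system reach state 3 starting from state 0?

After dropping false guards: 10 live edges.
Layer 0: {0}
Layer 1: {5}  cumulative {0,5}
Layer 2: {3}  cumulative {0,3,5}
R = {0,3,5}
witness 3: d·b

Answer: REACHABLE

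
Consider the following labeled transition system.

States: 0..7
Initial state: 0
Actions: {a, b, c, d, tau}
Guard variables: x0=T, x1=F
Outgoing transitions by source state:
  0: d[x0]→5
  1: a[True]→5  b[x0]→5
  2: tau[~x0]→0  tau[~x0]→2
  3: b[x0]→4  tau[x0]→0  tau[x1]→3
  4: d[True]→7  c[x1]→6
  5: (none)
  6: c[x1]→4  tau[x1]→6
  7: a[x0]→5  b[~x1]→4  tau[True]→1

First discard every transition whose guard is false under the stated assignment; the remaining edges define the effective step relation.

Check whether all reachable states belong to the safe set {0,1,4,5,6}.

Allowed set {0,1,4,5,6}
R = {0,5}
  0: ok
  5: ok

Answer: INVARIANT HOLDS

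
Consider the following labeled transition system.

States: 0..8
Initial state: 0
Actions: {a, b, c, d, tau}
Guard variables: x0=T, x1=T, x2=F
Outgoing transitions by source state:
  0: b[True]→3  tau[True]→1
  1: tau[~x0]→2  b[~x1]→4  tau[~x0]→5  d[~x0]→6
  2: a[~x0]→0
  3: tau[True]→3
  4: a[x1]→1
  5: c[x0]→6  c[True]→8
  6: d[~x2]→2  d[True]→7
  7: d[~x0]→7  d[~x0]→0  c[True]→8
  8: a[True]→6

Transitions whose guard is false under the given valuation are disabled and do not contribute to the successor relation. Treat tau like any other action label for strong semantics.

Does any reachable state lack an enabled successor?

Answer: DEADLOCK at state 1

Trace:
R = {0,1,3}
  0: b→3  tau→1  [2 out]
  1: ∅  [STUCK]
  3: tau→3  [1 out]
trace reaching 1: tau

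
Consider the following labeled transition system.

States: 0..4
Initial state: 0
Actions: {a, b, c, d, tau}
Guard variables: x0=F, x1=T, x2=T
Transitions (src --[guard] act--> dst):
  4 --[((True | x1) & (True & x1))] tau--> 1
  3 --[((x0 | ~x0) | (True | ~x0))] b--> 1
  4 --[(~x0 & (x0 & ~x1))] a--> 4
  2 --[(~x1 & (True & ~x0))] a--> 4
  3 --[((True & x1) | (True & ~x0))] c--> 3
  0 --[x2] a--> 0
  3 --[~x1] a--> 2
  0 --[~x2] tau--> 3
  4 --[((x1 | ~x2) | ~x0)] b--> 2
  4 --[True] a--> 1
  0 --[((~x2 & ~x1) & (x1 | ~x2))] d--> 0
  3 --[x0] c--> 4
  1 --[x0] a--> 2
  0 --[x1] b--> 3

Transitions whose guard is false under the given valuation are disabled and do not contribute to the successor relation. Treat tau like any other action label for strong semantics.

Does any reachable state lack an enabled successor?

Reachable = {0,1,3}
  0: a→0  b→3  [deg 2]
  1: ∅  [STUCK]
  3: b→1  c→3  [deg 2]
trace reaching 1: b·b

Answer: DEADLOCK at state 1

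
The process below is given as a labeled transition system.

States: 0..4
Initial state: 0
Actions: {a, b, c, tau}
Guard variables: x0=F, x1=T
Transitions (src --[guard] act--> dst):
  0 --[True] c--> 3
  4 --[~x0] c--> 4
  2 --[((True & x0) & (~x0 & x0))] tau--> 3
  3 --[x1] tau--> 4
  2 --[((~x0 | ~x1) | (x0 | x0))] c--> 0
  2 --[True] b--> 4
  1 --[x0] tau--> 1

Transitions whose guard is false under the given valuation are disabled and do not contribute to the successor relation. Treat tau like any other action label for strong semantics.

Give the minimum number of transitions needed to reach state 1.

Answer: UNREACHABLE

Trace:
Layered search for 1:
  Layer 0: {0}
  Layer 1: {3}
  Layer 2: {4}
1 never appears.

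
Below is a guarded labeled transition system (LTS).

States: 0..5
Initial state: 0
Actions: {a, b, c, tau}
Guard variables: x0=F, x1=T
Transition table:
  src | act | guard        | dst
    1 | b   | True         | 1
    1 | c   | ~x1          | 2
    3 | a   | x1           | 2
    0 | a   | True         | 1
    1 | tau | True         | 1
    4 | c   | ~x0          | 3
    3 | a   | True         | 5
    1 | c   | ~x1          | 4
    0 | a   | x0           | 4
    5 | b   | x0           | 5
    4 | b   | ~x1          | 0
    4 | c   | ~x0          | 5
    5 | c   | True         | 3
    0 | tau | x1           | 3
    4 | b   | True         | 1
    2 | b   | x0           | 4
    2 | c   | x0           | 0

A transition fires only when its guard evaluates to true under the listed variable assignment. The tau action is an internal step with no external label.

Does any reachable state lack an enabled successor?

Answer: DEADLOCK at state 2

Trace:
Reachable = {0,1,2,3,5}
  0: a→1  tau→3  [2 exit(s)]
  1: b→1  tau→1  [2 exit(s)]
  2: ∅  [no exit]
  3: a→2  a→5  [2 exit(s)]
  5: c→3  [1 exit(s)]
witness 2: tau·a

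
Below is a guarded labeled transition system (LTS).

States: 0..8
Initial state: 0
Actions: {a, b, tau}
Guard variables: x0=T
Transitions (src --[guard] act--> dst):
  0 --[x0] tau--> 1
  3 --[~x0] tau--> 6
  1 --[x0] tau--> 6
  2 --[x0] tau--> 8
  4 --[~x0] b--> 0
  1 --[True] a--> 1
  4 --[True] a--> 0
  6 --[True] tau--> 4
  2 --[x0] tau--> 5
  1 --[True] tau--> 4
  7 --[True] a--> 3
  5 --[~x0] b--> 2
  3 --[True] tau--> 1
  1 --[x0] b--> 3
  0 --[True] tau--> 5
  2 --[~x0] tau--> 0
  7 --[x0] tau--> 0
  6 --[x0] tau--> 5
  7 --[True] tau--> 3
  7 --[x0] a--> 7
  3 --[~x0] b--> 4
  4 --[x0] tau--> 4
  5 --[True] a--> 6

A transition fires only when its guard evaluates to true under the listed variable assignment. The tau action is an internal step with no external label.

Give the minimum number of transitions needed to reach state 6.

Answer: 2

Trace:
BFS to 6:
  L0 = {0}
  L1 = {1,5}
  L2 = {3,4,6}
depth(6)=2, e.g. tau·tau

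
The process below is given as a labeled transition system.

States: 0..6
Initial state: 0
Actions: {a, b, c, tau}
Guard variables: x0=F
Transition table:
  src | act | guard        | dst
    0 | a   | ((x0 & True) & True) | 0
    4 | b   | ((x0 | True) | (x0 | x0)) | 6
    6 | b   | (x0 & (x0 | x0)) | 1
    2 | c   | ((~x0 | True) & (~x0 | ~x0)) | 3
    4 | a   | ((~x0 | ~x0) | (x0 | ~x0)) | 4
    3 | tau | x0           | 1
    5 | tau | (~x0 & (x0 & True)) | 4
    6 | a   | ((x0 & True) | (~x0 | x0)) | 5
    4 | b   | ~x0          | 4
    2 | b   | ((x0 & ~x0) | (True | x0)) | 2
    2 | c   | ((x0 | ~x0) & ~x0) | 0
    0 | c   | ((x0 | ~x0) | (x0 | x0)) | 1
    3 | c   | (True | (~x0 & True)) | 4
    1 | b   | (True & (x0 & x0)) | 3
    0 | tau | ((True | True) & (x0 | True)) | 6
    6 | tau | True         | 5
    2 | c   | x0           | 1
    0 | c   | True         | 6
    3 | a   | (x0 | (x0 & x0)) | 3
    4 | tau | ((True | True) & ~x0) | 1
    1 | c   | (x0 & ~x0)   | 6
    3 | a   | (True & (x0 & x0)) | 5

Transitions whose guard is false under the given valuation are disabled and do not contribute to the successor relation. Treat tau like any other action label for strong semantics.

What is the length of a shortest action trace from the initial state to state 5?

Answer: 2

Trace:
Layered search for 5:
  L0 = {0}
  L1 = {1,6}
  L2 = {5}
first hit 5 at d=2 via c·a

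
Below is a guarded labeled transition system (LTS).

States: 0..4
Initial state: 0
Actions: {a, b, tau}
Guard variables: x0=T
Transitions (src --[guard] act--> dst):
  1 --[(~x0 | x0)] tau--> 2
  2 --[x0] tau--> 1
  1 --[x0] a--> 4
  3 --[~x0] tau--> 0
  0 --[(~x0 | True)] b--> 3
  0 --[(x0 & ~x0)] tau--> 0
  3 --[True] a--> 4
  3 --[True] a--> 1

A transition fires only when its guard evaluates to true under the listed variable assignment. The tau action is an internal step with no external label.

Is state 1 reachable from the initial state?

Answer: REACHABLE

Trace:
Guard filter leaves 6 enabled edge(s).
Layer 0: {0}
Layer 1: {3}  cumulative {0,3}
Layer 2: {1,4}  cumulative {0,1,3,4}
Layer 3: {2}  cumulative {0,1,2,3,4}
Reach set: {0,1,2,3,4}
trace reaching 1: b·a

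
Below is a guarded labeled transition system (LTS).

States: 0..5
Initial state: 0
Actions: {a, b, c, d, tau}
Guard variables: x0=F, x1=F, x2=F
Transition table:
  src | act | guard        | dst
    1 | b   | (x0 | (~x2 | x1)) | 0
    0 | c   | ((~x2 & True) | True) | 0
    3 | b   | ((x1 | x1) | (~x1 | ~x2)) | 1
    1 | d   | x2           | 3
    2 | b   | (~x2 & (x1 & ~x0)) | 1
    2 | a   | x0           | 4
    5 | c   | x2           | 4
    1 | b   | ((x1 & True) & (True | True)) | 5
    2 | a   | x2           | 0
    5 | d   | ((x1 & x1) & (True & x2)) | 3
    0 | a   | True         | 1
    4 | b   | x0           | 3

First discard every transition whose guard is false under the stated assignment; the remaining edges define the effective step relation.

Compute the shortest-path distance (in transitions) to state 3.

Breadth-first toward 3:
  depth 0: {0}
  depth 1: {1}
3 never appears.

Answer: UNREACHABLE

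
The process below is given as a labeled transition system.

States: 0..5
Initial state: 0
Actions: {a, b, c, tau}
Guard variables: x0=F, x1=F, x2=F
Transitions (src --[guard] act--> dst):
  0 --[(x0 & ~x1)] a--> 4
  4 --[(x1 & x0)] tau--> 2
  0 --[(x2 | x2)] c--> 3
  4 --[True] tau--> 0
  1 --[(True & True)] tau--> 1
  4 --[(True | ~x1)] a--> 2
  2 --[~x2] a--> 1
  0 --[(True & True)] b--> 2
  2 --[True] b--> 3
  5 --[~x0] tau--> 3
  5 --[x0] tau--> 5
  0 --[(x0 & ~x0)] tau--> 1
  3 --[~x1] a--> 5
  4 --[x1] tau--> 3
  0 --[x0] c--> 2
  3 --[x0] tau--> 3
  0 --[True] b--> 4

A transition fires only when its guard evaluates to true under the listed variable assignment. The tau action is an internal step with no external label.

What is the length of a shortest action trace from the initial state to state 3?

Answer: 2

Trace:
Breadth-first toward 3:
  depth 0: {0}
  depth 1: {2,4}
  depth 2: {1,3}
depth(3)=2, e.g. b·b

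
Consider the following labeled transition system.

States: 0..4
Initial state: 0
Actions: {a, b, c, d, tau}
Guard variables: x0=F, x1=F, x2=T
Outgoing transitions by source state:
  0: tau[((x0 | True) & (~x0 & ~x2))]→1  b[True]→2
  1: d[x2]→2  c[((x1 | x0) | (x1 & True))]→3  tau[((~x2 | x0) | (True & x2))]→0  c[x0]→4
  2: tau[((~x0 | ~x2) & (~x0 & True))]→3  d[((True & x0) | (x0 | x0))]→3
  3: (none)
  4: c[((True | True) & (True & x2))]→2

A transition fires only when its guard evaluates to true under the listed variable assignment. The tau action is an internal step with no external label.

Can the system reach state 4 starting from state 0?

Answer: UNREACHABLE

Trace:
After dropping false guards: 5 live edges.
Layer 0: {0}
Layer 1: {2}  total {0,2}
Layer 2: {3}  total {0,2,3}
R = {0,2,3}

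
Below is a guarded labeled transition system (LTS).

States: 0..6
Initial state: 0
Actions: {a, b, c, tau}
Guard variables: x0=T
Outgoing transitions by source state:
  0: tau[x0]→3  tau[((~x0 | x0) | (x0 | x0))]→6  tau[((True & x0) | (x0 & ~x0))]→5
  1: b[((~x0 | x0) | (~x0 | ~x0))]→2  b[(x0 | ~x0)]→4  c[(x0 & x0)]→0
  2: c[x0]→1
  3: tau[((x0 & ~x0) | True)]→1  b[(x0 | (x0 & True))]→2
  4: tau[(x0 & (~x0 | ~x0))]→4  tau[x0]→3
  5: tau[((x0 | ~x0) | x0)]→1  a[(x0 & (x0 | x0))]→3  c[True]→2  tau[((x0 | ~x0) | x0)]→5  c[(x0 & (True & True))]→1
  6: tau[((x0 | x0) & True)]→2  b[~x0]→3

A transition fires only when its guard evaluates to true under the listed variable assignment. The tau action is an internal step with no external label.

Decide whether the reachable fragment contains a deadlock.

Answer: DEADLOCK-FREE

Working:
Reachable = {0,1,2,3,4,5,6}
  0: tau→3  tau→5  tau→6  [3 exit(s)]
  1: b→2  b→4  c→0  [3 exit(s)]
  2: c→1  [1 exit(s)]
  3: b→2  tau→1  [2 exit(s)]
  4: tau→3  [1 exit(s)]
  5: a→3  c→1  c→2  tau→1  tau→5  [5 exit(s)]
  6: tau→2  [1 exit(s)]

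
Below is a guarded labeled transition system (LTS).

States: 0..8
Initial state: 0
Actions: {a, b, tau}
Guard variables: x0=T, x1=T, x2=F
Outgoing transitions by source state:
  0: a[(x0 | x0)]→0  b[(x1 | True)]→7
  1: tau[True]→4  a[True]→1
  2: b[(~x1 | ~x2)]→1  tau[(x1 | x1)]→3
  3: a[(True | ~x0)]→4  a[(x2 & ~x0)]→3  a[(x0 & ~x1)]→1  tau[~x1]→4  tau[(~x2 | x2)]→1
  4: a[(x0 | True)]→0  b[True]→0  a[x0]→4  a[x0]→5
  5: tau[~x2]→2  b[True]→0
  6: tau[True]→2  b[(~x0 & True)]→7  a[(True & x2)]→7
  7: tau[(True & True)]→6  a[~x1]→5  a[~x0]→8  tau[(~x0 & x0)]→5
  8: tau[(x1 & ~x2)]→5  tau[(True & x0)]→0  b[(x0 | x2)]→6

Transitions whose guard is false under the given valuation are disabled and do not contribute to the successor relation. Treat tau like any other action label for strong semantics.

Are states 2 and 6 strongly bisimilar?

Bisimulation quotient by refinement:
  round 0: {{0,1,2,3,4,5,6,7,8}}
  round 1: {{0,4},{1,3},{2,5,8},{6,7}}
  round 2: {{0},{1},{2},{3},{4},{5},{6},{7},{8}}
stable after 3 split(s): 9 block(s)
2∈{2}, 6∈{6}

Answer: NOT BISIMILAR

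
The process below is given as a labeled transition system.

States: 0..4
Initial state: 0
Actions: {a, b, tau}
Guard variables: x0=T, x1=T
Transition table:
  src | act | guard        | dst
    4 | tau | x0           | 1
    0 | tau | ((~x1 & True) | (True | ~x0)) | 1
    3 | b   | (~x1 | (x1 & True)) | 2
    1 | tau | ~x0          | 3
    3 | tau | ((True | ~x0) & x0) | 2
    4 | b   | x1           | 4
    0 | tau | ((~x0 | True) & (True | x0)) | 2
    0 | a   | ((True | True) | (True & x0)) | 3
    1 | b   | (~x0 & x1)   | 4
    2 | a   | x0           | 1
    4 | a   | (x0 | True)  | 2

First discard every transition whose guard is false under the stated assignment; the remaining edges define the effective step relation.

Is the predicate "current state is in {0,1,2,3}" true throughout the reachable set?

Answer: INVARIANT HOLDS

Analysis:
Allowed set {0,1,2,3}
Reachable = {0,1,2,3}
  0: ✓
  1: ✓
  2: ✓
  3: ✓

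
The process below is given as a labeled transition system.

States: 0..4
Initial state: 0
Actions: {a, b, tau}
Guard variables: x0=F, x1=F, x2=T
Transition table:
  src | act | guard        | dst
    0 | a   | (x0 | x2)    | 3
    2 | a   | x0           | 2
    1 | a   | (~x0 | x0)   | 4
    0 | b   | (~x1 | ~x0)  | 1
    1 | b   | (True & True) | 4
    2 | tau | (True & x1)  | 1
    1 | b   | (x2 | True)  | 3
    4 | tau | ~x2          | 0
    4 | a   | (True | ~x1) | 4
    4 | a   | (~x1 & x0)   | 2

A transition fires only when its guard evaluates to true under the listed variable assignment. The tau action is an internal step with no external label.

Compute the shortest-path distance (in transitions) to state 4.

BFS to 4:
  depth 0: {0}
  depth 1: {1,3}
  depth 2: {4}
4 enters at depth 2; path b·a

Answer: 2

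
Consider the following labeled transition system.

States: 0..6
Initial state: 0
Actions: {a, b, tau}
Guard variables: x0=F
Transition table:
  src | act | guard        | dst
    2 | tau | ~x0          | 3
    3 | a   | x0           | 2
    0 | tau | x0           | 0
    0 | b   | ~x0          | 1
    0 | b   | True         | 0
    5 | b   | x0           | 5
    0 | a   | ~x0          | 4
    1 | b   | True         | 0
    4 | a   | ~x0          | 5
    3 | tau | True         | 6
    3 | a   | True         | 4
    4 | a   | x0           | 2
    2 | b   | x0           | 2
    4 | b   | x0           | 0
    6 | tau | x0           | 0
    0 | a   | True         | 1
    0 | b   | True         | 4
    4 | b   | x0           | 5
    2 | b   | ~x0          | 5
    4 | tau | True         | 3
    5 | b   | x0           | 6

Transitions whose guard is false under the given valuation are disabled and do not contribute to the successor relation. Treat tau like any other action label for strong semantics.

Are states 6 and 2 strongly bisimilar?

Answer: NOT BISIMILAR

Analysis:
Compute ~ classes (split until stable):
  P[0] = {{0,1,2,3,4,5,6}}
  P[1] = {{0},{1},{2},{3,4},{5,6}}
  P[2] = {{0},{1},{2},{3},{4},{5,6}}
6 equivalence class(es) (converged in 3)
[6]={5,6}  [2]={2}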